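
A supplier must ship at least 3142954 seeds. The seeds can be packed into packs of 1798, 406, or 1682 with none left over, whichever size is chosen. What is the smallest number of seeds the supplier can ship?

3284946

The number of seeds must be a common multiple of 1798, 406, and 1682, so a multiple of their LCM.
1798 = 2 × 29 × 31
406 = 2 × 7 × 29
1682 = 2 × 29^2
LCM(1798, 406, 1682) = 2 × 7 × 29^2 × 31 = 364994.
Smallest multiple of 364994 that is ≥ 3142954: ⌈3142954/364994⌉ × 364994 = 9 × 364994 = 3284946.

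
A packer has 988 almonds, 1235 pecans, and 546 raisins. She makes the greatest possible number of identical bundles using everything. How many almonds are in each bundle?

Number of bundles = gcd(988, 1235, 546).
988 = 2^2 × 13 × 19
1235 = 5 × 13 × 19
546 = 2 × 3 × 7 × 13
gcd(988, 1235, 546) = 13.
almonds per bundle = 988 / 13 = 76.

76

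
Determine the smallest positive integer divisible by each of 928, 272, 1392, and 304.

899232

928 = 2^5 × 29
272 = 2^4 × 17
1392 = 2^4 × 3 × 29
304 = 2^4 × 19
LCM(928, 272, 1392, 304) = 2^5 × 3 × 17 × 19 × 29 = 899232.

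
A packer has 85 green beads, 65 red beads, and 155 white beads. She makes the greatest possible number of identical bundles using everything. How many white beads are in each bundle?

31

Number of bundles = gcd(85, 65, 155).
85 = 5 × 17
65 = 5 × 13
155 = 5 × 31
gcd(85, 65, 155) = 5.
white beads per bundle = 155 / 5 = 31.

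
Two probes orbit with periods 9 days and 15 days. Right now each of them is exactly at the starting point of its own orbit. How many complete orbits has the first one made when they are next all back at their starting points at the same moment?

They are all back at their starting positions together after one LCM of the periods.
9 = 3^2
15 = 3 × 5
LCM(9, 15) = 3^2 × 5 = 45.
Orbits for period 9: 45 / 9 = 5.

5 orbits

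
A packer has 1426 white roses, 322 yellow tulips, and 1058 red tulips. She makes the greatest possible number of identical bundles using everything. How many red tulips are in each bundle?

Number of bundles = gcd(1426, 322, 1058).
1426 = 2 × 23 × 31
322 = 2 × 7 × 23
1058 = 2 × 23^2
gcd(1426, 322, 1058) = 2 × 23 = 46.
red tulips per bundle = 1058 / 46 = 23.

23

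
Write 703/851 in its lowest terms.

703 = 19 × 37
851 = 23 × 37
gcd(703, 851) = 37.
Divide numerator and denominator by 37: 703/851 = 19/23.

19/23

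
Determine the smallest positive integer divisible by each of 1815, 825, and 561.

154275

1815 = 3 × 5 × 11^2
825 = 3 × 5^2 × 11
561 = 3 × 11 × 17
LCM(1815, 825, 561) = 3 × 5^2 × 11^2 × 17 = 154275.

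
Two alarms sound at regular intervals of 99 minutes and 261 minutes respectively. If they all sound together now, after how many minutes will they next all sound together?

They coincide at every common multiple of the periods; the first is the LCM.
99 = 3^2 × 11
261 = 3^2 × 29
LCM(99, 261) = 3^2 × 11 × 29 = 2871.

2871 minutes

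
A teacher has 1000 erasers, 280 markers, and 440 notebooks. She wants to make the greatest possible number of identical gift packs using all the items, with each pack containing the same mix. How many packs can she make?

40 packs

The pack count must divide each quantity, so the greatest is gcd(1000, 280, 440).
1000 = 2^3 × 5^3
280 = 2^3 × 5 × 7
440 = 2^3 × 5 × 11
gcd(1000, 280, 440) = 2^3 × 5 = 40.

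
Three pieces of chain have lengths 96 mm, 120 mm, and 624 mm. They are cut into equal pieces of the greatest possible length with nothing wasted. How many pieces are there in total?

35

Piece length = gcd(96, 120, 624).
96 = 2^5 × 3
120 = 2^3 × 3 × 5
624 = 2^4 × 3 × 13
gcd(96, 120, 624) = 2^3 × 3 = 24.
Total pieces = 96/24 + 120/24 + 624/24 = 4 + 5 + 26 = 35.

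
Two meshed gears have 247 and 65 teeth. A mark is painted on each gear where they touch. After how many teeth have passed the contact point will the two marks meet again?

1235 teeth

We need the least common multiple of the intervals.
247 = 13 × 19
65 = 5 × 13
LCM(247, 65) = 5 × 13 × 19 = 1235.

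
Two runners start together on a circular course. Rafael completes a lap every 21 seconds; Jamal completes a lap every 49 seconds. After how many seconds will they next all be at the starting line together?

147 seconds

They coincide at every common multiple of the periods; the first is the LCM.
21 = 3 × 7
49 = 7^2
LCM(21, 49) = 3 × 7^2 = 147.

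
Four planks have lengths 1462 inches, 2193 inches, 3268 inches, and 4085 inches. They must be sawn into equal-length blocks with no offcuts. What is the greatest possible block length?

The block length must divide every plank, so the greatest is gcd(1462, 2193, 3268, 4085).
1462 = 2 × 17 × 43
2193 = 3 × 17 × 43
3268 = 2^2 × 19 × 43
4085 = 5 × 19 × 43
gcd(1462, 2193, 3268, 4085) = 43.

43 inches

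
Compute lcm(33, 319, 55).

4785

33 = 3 × 11
319 = 11 × 29
55 = 5 × 11
LCM(33, 319, 55) = 3 × 5 × 11 × 29 = 4785.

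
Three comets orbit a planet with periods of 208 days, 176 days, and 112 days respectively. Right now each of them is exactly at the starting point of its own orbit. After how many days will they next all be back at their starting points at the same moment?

16016 days

We need the least common multiple of the intervals.
208 = 2^4 × 13
176 = 2^4 × 11
112 = 2^4 × 7
LCM(208, 176, 112) = 2^4 × 7 × 11 × 13 = 16016.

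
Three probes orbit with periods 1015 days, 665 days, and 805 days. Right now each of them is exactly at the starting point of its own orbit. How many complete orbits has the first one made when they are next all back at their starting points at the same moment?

437 orbits

All finish a whole number of cycles simultaneously at t = LCM of the periods.
1015 = 5 × 7 × 29
665 = 5 × 7 × 19
805 = 5 × 7 × 23
LCM(1015, 665, 805) = 5 × 7 × 19 × 23 × 29 = 443555.
Orbits for period 1015: 443555 / 1015 = 437.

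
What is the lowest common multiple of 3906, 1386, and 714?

730422

3906 = 2 × 3^2 × 7 × 31
1386 = 2 × 3^2 × 7 × 11
714 = 2 × 3 × 7 × 17
LCM(3906, 1386, 714) = 2 × 3^2 × 7 × 11 × 17 × 31 = 730422.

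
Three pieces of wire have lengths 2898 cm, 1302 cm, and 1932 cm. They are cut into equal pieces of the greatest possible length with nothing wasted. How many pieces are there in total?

Piece length = gcd(2898, 1302, 1932).
2898 = 2 × 3^2 × 7 × 23
1302 = 2 × 3 × 7 × 31
1932 = 2^2 × 3 × 7 × 23
gcd(2898, 1302, 1932) = 2 × 3 × 7 = 42.
Total pieces = 2898/42 + 1302/42 + 1932/42 = 69 + 31 + 46 = 146.

146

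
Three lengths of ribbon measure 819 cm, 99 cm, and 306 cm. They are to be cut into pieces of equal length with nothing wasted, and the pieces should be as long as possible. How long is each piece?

The greatest length dividing all of 819, 99, and 306 is their gcd.
819 = 3^2 × 7 × 13
99 = 3^2 × 11
306 = 2 × 3^2 × 17
gcd(819, 99, 306) = 3^2 = 9.

9 cm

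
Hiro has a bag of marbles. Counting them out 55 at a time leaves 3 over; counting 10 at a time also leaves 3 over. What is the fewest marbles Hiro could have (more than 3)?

N − 3 must be a common multiple of 55 and 10.
55 = 5 × 11
10 = 2 × 5
LCM(55, 10) = 2 × 5 × 11 = 110.
Smallest N > 3 is LCM + 3 = 110 + 3 = 113.

113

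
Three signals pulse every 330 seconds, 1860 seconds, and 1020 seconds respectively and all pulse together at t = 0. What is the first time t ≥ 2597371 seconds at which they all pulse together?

Joint pulses occur at multiples of LCM(330, 1860, 1020).
330 = 2 × 3 × 5 × 11
1860 = 2^2 × 3 × 5 × 31
1020 = 2^2 × 3 × 5 × 17
LCM(330, 1860, 1020) = 2^2 × 3 × 5 × 11 × 17 × 31 = 347820.
Smallest multiple of 347820 that is ≥ 2597371: ⌈2597371/347820⌉ × 347820 = 8 × 347820 = 2782560.

2782560 seconds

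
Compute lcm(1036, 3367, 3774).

686868

1036 = 2^2 × 7 × 37
3367 = 7 × 13 × 37
3774 = 2 × 3 × 17 × 37
LCM(1036, 3367, 3774) = 2^2 × 3 × 7 × 13 × 17 × 37 = 686868.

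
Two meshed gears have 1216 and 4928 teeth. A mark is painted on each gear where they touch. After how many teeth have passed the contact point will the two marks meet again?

We need the least common multiple of the intervals.
1216 = 2^6 × 19
4928 = 2^6 × 7 × 11
LCM(1216, 4928) = 2^6 × 7 × 11 × 19 = 93632.

93632 teeth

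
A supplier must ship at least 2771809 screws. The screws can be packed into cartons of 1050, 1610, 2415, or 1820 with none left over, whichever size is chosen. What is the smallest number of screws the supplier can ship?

The number of screws must be a common multiple of 1050, 1610, 2415, and 1820, so a multiple of their LCM.
1050 = 2 × 3 × 5^2 × 7
1610 = 2 × 5 × 7 × 23
2415 = 3 × 5 × 7 × 23
1820 = 2^2 × 5 × 7 × 13
LCM(1050, 1610, 2415, 1820) = 2^2 × 3 × 5^2 × 7 × 13 × 23 = 627900.
Smallest multiple of 627900 that is ≥ 2771809: ⌈2771809/627900⌉ × 627900 = 5 × 627900 = 3139500.

3139500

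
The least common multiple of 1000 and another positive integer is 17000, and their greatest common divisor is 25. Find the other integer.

gcd × lcm = product of the two integers, so the other integer is (25 × 17000) / 1000 = 425.

425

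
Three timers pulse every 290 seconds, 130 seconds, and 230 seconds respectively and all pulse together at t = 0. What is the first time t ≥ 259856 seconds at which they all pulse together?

Joint pulses occur at multiples of LCM(290, 130, 230).
290 = 2 × 5 × 29
130 = 2 × 5 × 13
230 = 2 × 5 × 23
LCM(290, 130, 230) = 2 × 5 × 13 × 23 × 29 = 86710.
Smallest multiple of 86710 that is ≥ 259856: ⌈259856/86710⌉ × 86710 = 3 × 86710 = 260130.

260130 seconds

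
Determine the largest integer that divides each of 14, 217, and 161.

7

14 = 2 × 7
217 = 7 × 31
161 = 7 × 23
gcd(14, 217, 161) = 7.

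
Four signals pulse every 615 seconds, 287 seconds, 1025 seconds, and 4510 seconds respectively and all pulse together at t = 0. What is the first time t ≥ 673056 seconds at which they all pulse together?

Joint pulses occur at multiples of LCM(615, 287, 1025, 4510).
615 = 3 × 5 × 41
287 = 7 × 41
1025 = 5^2 × 41
4510 = 2 × 5 × 11 × 41
LCM(615, 287, 1025, 4510) = 2 × 3 × 5^2 × 7 × 11 × 41 = 473550.
Smallest multiple of 473550 that is ≥ 673056: ⌈673056/473550⌉ × 473550 = 2 × 473550 = 947100.

947100 seconds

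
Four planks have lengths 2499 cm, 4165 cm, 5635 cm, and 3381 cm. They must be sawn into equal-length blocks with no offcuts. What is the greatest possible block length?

49 cm

The block length must divide every plank, so the greatest is gcd(2499, 4165, 5635, 3381).
2499 = 3 × 7^2 × 17
4165 = 5 × 7^2 × 17
5635 = 5 × 7^2 × 23
3381 = 3 × 7^2 × 23
gcd(2499, 4165, 5635, 3381) = 7^2 = 49.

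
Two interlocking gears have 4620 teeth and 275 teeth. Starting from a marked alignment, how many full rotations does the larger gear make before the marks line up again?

All finish a whole number of cycles simultaneously at t = LCM of the periods.
4620 = 2^2 × 3 × 5 × 7 × 11
275 = 5^2 × 11
LCM(4620, 275) = 2^2 × 3 × 5^2 × 7 × 11 = 23100.
Rotations for period 4620: 23100 / 4620 = 5.

5 rotations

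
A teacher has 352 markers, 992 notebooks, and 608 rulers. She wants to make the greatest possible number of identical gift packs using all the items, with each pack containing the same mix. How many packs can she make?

The pack count must divide each quantity, so the greatest is gcd(352, 992, 608).
352 = 2^5 × 11
992 = 2^5 × 31
608 = 2^5 × 19
gcd(352, 992, 608) = 2^5 = 32.

32 packs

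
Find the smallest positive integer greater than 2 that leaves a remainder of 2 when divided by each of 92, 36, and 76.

15734

N − 2 must be a common multiple of 92, 36, and 76.
92 = 2^2 × 23
36 = 2^2 × 3^2
76 = 2^2 × 19
LCM(92, 36, 76) = 2^2 × 3^2 × 19 × 23 = 15732.
Smallest N > 2 is LCM + 2 = 15732 + 2 = 15734.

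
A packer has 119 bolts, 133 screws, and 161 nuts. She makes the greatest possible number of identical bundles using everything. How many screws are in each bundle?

19

Number of bundles = gcd(119, 133, 161).
119 = 7 × 17
133 = 7 × 19
161 = 7 × 23
gcd(119, 133, 161) = 7.
screws per bundle = 133 / 7 = 19.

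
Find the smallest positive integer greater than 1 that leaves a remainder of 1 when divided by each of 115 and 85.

1956

N − 1 must be a common multiple of 115 and 85.
115 = 5 × 23
85 = 5 × 17
LCM(115, 85) = 5 × 17 × 23 = 1955.
Smallest N > 1 is LCM + 1 = 1955 + 1 = 1956.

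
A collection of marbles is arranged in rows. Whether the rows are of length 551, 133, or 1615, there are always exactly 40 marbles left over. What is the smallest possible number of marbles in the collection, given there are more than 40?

327885

N − 40 must be a common multiple of 551, 133, and 1615.
551 = 19 × 29
133 = 7 × 19
1615 = 5 × 17 × 19
LCM(551, 133, 1615) = 5 × 7 × 17 × 19 × 29 = 327845.
Smallest N > 40 is LCM + 40 = 327845 + 40 = 327885.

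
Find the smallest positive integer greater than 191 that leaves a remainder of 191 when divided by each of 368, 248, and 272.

N − 191 must be a common multiple of 368, 248, and 272.
368 = 2^4 × 23
248 = 2^3 × 31
272 = 2^4 × 17
LCM(368, 248, 272) = 2^4 × 17 × 23 × 31 = 193936.
Smallest N > 191 is LCM + 191 = 193936 + 191 = 194127.

194127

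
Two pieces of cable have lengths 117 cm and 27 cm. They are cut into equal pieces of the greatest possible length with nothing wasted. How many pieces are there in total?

Piece length = gcd(117, 27).
117 = 3^2 × 13
27 = 3^3
gcd(117, 27) = 3^2 = 9.
Total pieces = 117/9 + 27/9 = 13 + 3 = 16.

16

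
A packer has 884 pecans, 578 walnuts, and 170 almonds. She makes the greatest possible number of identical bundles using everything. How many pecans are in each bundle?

Number of bundles = gcd(884, 578, 170).
884 = 2^2 × 13 × 17
578 = 2 × 17^2
170 = 2 × 5 × 17
gcd(884, 578, 170) = 2 × 17 = 34.
pecans per bundle = 884 / 34 = 26.

26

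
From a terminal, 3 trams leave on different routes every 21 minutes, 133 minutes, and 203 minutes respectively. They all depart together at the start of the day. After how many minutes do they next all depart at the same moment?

11571 minutes

They coincide at every common multiple of the periods; the first is the LCM.
21 = 3 × 7
133 = 7 × 19
203 = 7 × 29
LCM(21, 133, 203) = 3 × 7 × 19 × 29 = 11571.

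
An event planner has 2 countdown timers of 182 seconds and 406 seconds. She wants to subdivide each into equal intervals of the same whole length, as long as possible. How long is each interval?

14 seconds

By the Euclidean algorithm:
406 = 2 × 182 + 42
182 = 4 × 42 + 14
42 = 3 × 14 + 0
gcd(182, 406) = 14.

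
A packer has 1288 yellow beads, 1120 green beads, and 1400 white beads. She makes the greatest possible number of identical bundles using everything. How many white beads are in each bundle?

Number of bundles = gcd(1288, 1120, 1400).
1288 = 2^3 × 7 × 23
1120 = 2^5 × 5 × 7
1400 = 2^3 × 5^2 × 7
gcd(1288, 1120, 1400) = 2^3 × 7 = 56.
white beads per bundle = 1400 / 56 = 25.

25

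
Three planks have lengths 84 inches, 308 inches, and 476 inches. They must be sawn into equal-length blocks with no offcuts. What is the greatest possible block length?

This is the greatest common divisor of 84, 308, and 476.
84 = 2^2 × 3 × 7
308 = 2^2 × 7 × 11
476 = 2^2 × 7 × 17
gcd(84, 308, 476) = 2^2 × 7 = 28.

28 inches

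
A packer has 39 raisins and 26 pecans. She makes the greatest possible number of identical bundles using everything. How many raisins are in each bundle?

Number of bundles = gcd(39, 26).
39 = 3 × 13
26 = 2 × 13
gcd(39, 26) = 13.
raisins per bundle = 39 / 13 = 3.

3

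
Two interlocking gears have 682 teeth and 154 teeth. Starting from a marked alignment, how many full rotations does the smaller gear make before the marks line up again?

31 rotations

The first common completion time is the LCM of the periods.
682 = 2 × 11 × 31
154 = 2 × 7 × 11
LCM(682, 154) = 2 × 7 × 11 × 31 = 4774.
Rotations for period 154: 4774 / 154 = 31.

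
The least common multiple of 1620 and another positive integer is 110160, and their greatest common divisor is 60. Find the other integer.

gcd × lcm = product of the two integers, so the other integer is (60 × 110160) / 1620 = 4080.

4080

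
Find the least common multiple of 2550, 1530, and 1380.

2550 = 2 × 3 × 5^2 × 17
1530 = 2 × 3^2 × 5 × 17
1380 = 2^2 × 3 × 5 × 23
LCM(2550, 1530, 1380) = 2^2 × 3^2 × 5^2 × 17 × 23 = 351900.

351900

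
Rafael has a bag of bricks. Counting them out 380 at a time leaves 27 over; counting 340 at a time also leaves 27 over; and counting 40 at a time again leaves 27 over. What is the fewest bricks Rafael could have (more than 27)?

12947

N − 27 must be a common multiple of 380, 340, and 40.
380 = 2^2 × 5 × 19
340 = 2^2 × 5 × 17
40 = 2^3 × 5
LCM(380, 340, 40) = 2^3 × 5 × 17 × 19 = 12920.
Smallest N > 27 is LCM + 27 = 12920 + 27 = 12947.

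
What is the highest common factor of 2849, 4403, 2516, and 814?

37

2849 = 7 × 11 × 37
4403 = 7 × 17 × 37
2516 = 2^2 × 17 × 37
814 = 2 × 11 × 37
gcd(2849, 4403, 2516, 814) = 37.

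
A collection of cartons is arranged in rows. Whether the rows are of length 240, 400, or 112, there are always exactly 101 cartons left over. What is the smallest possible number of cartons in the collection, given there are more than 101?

N − 101 must be a common multiple of 240, 400, and 112.
240 = 2^4 × 3 × 5
400 = 2^4 × 5^2
112 = 2^4 × 7
LCM(240, 400, 112) = 2^4 × 3 × 5^2 × 7 = 8400.
Smallest N > 101 is LCM + 101 = 8400 + 101 = 8501.

8501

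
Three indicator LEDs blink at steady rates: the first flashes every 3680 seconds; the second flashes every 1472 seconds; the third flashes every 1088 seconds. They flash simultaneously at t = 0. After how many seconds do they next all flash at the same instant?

We need the least common multiple of the intervals.
3680 = 2^5 × 5 × 23
1472 = 2^6 × 23
1088 = 2^6 × 17
LCM(3680, 1472, 1088) = 2^6 × 5 × 17 × 23 = 125120.

125120 seconds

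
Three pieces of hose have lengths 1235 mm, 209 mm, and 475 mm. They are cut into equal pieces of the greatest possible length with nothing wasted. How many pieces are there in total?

101

Piece length = gcd(1235, 209, 475).
1235 = 5 × 13 × 19
209 = 11 × 19
475 = 5^2 × 19
gcd(1235, 209, 475) = 19.
Total pieces = 1235/19 + 209/19 + 475/19 = 65 + 11 + 25 = 101.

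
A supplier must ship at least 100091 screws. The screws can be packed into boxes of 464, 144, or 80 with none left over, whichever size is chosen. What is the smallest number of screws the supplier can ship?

The number of screws must be a common multiple of 464, 144, and 80, so a multiple of their LCM.
464 = 2^4 × 29
144 = 2^4 × 3^2
80 = 2^4 × 5
LCM(464, 144, 80) = 2^4 × 3^2 × 5 × 29 = 20880.
Smallest multiple of 20880 that is ≥ 100091: ⌈100091/20880⌉ × 20880 = 5 × 20880 = 104400.

104400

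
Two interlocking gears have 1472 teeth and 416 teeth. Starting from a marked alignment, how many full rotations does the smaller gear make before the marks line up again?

All finish a whole number of cycles simultaneously at t = LCM of the periods.
1472 = 2^6 × 23
416 = 2^5 × 13
LCM(1472, 416) = 2^6 × 13 × 23 = 19136.
Rotations for period 416: 19136 / 416 = 46.

46 rotations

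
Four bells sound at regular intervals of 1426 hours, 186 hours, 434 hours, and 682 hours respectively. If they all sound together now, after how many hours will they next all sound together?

329406 hours

The first simultaneous occurrence is after LCM of the individual periods.
1426 = 2 × 23 × 31
186 = 2 × 3 × 31
434 = 2 × 7 × 31
682 = 2 × 11 × 31
LCM(1426, 186, 434, 682) = 2 × 3 × 7 × 11 × 23 × 31 = 329406.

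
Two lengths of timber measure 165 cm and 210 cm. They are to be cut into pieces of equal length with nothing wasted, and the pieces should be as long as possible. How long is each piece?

15 cm

By the Euclidean algorithm:
210 = 1 × 165 + 45
165 = 3 × 45 + 30
45 = 1 × 30 + 15
30 = 2 × 15 + 0
gcd(165, 210) = 15.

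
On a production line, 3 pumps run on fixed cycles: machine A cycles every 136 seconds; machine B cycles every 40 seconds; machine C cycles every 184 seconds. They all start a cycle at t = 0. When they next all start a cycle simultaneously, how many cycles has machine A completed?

115 cycles

All finish a whole number of cycles simultaneously at t = LCM of the periods.
136 = 2^3 × 17
40 = 2^3 × 5
184 = 2^3 × 23
LCM(136, 40, 184) = 2^3 × 5 × 17 × 23 = 15640.
Cycles for period 136: 15640 / 136 = 115.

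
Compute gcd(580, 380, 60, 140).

580 = 2^2 × 5 × 29
380 = 2^2 × 5 × 19
60 = 2^2 × 3 × 5
140 = 2^2 × 5 × 7
gcd(580, 380, 60, 140) = 2^2 × 5 = 20.

20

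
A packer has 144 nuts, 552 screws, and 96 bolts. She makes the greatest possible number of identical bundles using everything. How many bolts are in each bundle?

Number of bundles = gcd(144, 552, 96).
144 = 2^4 × 3^2
552 = 2^3 × 3 × 23
96 = 2^5 × 3
gcd(144, 552, 96) = 2^3 × 3 = 24.
bolts per bundle = 96 / 24 = 4.

4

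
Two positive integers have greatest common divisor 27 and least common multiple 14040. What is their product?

For any two positive integers, gcd × lcm = product = 27 × 14040 = 379080.

379080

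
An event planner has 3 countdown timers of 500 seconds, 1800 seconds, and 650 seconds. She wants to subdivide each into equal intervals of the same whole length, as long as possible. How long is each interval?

50 seconds

The interval must divide each timer length; the longest such is the gcd.
500 = 2^2 × 5^3
1800 = 2^3 × 3^2 × 5^2
650 = 2 × 5^2 × 13
gcd(500, 1800, 650) = 2 × 5^2 = 50.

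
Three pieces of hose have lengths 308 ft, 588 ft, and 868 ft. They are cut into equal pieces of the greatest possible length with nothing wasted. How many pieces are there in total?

63

Piece length = gcd(308, 588, 868).
308 = 2^2 × 7 × 11
588 = 2^2 × 3 × 7^2
868 = 2^2 × 7 × 31
gcd(308, 588, 868) = 2^2 × 7 = 28.
Total pieces = 308/28 + 588/28 + 868/28 = 11 + 21 + 31 = 63.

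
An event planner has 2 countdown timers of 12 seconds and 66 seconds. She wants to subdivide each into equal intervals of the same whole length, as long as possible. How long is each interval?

6 seconds

By the Euclidean algorithm:
66 = 5 × 12 + 6
12 = 2 × 6 + 0
gcd(12, 66) = 6.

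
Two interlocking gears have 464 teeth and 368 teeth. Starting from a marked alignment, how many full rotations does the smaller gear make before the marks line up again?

They are all back at their starting positions together after one LCM of the periods.
464 = 2^4 × 29
368 = 2^4 × 23
LCM(464, 368) = 2^4 × 23 × 29 = 10672.
Rotations for period 368: 10672 / 368 = 29.

29 rotations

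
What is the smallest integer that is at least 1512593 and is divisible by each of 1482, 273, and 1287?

The integer must be a common multiple of 1482, 273, and 1287, so a multiple of their LCM.
1482 = 2 × 3 × 13 × 19
273 = 3 × 7 × 13
1287 = 3^2 × 11 × 13
LCM(1482, 273, 1287) = 2 × 3^2 × 7 × 11 × 13 × 19 = 342342.
Smallest multiple of 342342 that is ≥ 1512593: ⌈1512593/342342⌉ × 342342 = 5 × 342342 = 1711710.

1711710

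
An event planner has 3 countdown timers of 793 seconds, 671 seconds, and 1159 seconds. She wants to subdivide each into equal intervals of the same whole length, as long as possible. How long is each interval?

The interval must divide each timer length; the longest such is the gcd.
793 = 13 × 61
671 = 11 × 61
1159 = 19 × 61
gcd(793, 671, 1159) = 61.

61 seconds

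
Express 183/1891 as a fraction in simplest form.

183 = 3 × 61
1891 = 31 × 61
gcd(183, 1891) = 61.
Divide numerator and denominator by 61: 183/1891 = 3/31.

3/31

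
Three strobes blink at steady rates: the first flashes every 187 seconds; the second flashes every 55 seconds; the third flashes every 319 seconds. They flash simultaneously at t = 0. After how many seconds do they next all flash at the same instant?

27115 seconds

We need the least common multiple of the intervals.
187 = 11 × 17
55 = 5 × 11
319 = 11 × 29
LCM(187, 55, 319) = 5 × 11 × 17 × 29 = 27115.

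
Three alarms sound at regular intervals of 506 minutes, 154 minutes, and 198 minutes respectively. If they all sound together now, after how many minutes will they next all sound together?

We need the least common multiple of the intervals.
506 = 2 × 11 × 23
154 = 2 × 7 × 11
198 = 2 × 3^2 × 11
LCM(506, 154, 198) = 2 × 3^2 × 7 × 11 × 23 = 31878.

31878 minutes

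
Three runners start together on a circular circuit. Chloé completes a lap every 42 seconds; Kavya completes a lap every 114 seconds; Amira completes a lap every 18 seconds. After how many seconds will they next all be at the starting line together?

The first simultaneous occurrence is after LCM of the individual periods.
42 = 2 × 3 × 7
114 = 2 × 3 × 19
18 = 2 × 3^2
LCM(42, 114, 18) = 2 × 3^2 × 7 × 19 = 2394.

2394 seconds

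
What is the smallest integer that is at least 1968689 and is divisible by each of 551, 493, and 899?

2032639

The integer must be a common multiple of 551, 493, and 899, so a multiple of their LCM.
551 = 19 × 29
493 = 17 × 29
899 = 29 × 31
LCM(551, 493, 899) = 17 × 19 × 29 × 31 = 290377.
Smallest multiple of 290377 that is ≥ 1968689: ⌈1968689/290377⌉ × 290377 = 7 × 290377 = 2032639.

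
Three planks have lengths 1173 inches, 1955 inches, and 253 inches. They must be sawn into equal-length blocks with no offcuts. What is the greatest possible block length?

23 inches

This is the greatest common divisor of 1173, 1955, and 253.
1173 = 3 × 17 × 23
1955 = 5 × 17 × 23
253 = 11 × 23
gcd(1173, 1955, 253) = 23.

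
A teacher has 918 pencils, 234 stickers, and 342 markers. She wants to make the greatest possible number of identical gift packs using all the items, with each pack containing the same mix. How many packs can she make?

18 packs

The pack count must divide each quantity, so the greatest is gcd(918, 234, 342).
918 = 2 × 3^3 × 17
234 = 2 × 3^2 × 13
342 = 2 × 3^2 × 19
gcd(918, 234, 342) = 2 × 3^2 = 18.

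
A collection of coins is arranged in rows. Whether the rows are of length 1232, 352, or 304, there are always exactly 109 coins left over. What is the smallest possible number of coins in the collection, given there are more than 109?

46925

N − 109 must be a common multiple of 1232, 352, and 304.
1232 = 2^4 × 7 × 11
352 = 2^5 × 11
304 = 2^4 × 19
LCM(1232, 352, 304) = 2^5 × 7 × 11 × 19 = 46816.
Smallest N > 109 is LCM + 109 = 46816 + 109 = 46925.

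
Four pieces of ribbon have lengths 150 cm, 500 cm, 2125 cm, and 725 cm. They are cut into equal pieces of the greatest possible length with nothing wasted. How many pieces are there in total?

Piece length = gcd(150, 500, 2125, 725).
150 = 2 × 3 × 5^2
500 = 2^2 × 5^3
2125 = 5^3 × 17
725 = 5^2 × 29
gcd(150, 500, 2125, 725) = 5^2 = 25.
Total pieces = 150/25 + 500/25 + 2125/25 + 725/25 = 6 + 20 + 85 + 29 = 140.

140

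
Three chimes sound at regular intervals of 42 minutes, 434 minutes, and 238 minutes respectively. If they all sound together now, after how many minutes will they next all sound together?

They coincide at every common multiple of the periods; the first is the LCM.
42 = 2 × 3 × 7
434 = 2 × 7 × 31
238 = 2 × 7 × 17
LCM(42, 434, 238) = 2 × 3 × 7 × 17 × 31 = 22134.

22134 minutes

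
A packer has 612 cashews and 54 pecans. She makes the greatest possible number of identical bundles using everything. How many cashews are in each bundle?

Number of bundles = gcd(612, 54).
612 = 2^2 × 3^2 × 17
54 = 2 × 3^3
gcd(612, 54) = 2 × 3^2 = 18.
cashews per bundle = 612 / 18 = 34.

34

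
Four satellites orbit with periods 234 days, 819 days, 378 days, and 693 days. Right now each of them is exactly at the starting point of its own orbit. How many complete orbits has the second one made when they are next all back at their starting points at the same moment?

66 orbits

They are all back at their starting positions together after one LCM of the periods.
234 = 2 × 3^2 × 13
819 = 3^2 × 7 × 13
378 = 2 × 3^3 × 7
693 = 3^2 × 7 × 11
LCM(234, 819, 378, 693) = 2 × 3^3 × 7 × 11 × 13 = 54054.
Orbits for period 819: 54054 / 819 = 66.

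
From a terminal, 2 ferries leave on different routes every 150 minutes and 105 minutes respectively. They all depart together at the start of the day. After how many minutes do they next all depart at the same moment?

1050 minutes

We need the least common multiple of the intervals.
150 = 2 × 3 × 5^2
105 = 3 × 5 × 7
LCM(150, 105) = 2 × 3 × 5^2 × 7 = 1050.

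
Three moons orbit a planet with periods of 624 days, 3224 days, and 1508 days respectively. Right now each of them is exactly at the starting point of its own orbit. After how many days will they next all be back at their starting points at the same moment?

They coincide at every common multiple of the periods; the first is the LCM.
624 = 2^4 × 3 × 13
3224 = 2^3 × 13 × 31
1508 = 2^2 × 13 × 29
LCM(624, 3224, 1508) = 2^4 × 3 × 13 × 29 × 31 = 560976.

560976 days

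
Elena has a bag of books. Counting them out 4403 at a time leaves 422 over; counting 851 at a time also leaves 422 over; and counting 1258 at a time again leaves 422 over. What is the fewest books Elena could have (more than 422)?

N − 422 must be a common multiple of 4403, 851, and 1258.
4403 = 7 × 17 × 37
851 = 23 × 37
1258 = 2 × 17 × 37
LCM(4403, 851, 1258) = 2 × 7 × 17 × 23 × 37 = 202538.
Smallest N > 422 is LCM + 422 = 202538 + 422 = 202960.

202960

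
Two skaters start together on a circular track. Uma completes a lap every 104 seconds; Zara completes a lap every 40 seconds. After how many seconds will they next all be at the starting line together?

The first simultaneous occurrence is after LCM of the individual periods.
104 = 2^3 × 13
40 = 2^3 × 5
LCM(104, 40) = 2^3 × 5 × 13 = 520.

520 seconds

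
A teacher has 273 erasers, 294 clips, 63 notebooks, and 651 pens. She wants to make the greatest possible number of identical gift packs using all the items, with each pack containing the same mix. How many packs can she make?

The pack count must divide each quantity, so the greatest is gcd(273, 294, 63, 651).
273 = 3 × 7 × 13
294 = 2 × 3 × 7^2
63 = 3^2 × 7
651 = 3 × 7 × 31
gcd(273, 294, 63, 651) = 3 × 7 = 21.

21 packs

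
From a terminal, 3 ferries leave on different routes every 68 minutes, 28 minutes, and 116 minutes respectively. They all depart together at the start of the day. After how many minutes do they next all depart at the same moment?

We need the least common multiple of the intervals.
68 = 2^2 × 17
28 = 2^2 × 7
116 = 2^2 × 29
LCM(68, 28, 116) = 2^2 × 7 × 17 × 29 = 13804.

13804 minutes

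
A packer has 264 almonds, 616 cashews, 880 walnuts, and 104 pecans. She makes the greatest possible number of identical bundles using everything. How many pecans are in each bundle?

13

Number of bundles = gcd(264, 616, 880, 104).
264 = 2^3 × 3 × 11
616 = 2^3 × 7 × 11
880 = 2^4 × 5 × 11
104 = 2^3 × 13
gcd(264, 616, 880, 104) = 2^3 = 8.
pecans per bundle = 104 / 8 = 13.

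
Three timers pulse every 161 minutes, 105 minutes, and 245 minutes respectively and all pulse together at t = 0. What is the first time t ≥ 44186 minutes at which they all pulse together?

Joint pulses occur at multiples of LCM(161, 105, 245).
161 = 7 × 23
105 = 3 × 5 × 7
245 = 5 × 7^2
LCM(161, 105, 245) = 3 × 5 × 7^2 × 23 = 16905.
Smallest multiple of 16905 that is ≥ 44186: ⌈44186/16905⌉ × 16905 = 3 × 16905 = 50715.

50715 minutes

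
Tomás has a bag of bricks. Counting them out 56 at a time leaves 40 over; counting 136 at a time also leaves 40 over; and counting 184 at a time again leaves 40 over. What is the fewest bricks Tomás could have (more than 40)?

21936

N − 40 must be a common multiple of 56, 136, and 184.
56 = 2^3 × 7
136 = 2^3 × 17
184 = 2^3 × 23
LCM(56, 136, 184) = 2^3 × 7 × 17 × 23 = 21896.
Smallest N > 40 is LCM + 40 = 21896 + 40 = 21936.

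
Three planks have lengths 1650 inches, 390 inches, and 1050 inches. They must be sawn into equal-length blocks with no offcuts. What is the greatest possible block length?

30 inches

The block length must divide every plank, so the greatest is gcd(1650, 390, 1050).
1650 = 2 × 3 × 5^2 × 11
390 = 2 × 3 × 5 × 13
1050 = 2 × 3 × 5^2 × 7
gcd(1650, 390, 1050) = 2 × 3 × 5 = 30.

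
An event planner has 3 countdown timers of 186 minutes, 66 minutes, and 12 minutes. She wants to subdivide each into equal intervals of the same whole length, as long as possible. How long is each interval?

The interval must divide each timer length; the longest such is the gcd.
186 = 2 × 3 × 31
66 = 2 × 3 × 11
12 = 2^2 × 3
gcd(186, 66, 12) = 2 × 3 = 6.

6 minutes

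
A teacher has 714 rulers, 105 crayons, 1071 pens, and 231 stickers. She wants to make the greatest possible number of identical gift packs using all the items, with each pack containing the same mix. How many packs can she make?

The pack count must divide each quantity, so the greatest is gcd(714, 105, 1071, 231).
714 = 2 × 3 × 7 × 17
105 = 3 × 5 × 7
1071 = 3^2 × 7 × 17
231 = 3 × 7 × 11
gcd(714, 105, 1071, 231) = 3 × 7 = 21.

21 packs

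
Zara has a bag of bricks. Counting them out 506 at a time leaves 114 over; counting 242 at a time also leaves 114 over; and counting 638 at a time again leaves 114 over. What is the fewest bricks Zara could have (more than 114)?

N − 114 must be a common multiple of 506, 242, and 638.
506 = 2 × 11 × 23
242 = 2 × 11^2
638 = 2 × 11 × 29
LCM(506, 242, 638) = 2 × 11^2 × 23 × 29 = 161414.
Smallest N > 114 is LCM + 114 = 161414 + 114 = 161528.

161528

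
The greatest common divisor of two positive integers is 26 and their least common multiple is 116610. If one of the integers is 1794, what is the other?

For two integers, gcd × lcm = product, so the other is (26 × 116610) / 1794 = 3031860 / 1794 = 1690.

1690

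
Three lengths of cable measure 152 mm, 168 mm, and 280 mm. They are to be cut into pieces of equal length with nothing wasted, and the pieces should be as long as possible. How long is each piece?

8 mm

The greatest length dividing all of 152, 168, and 280 is their gcd.
152 = 2^3 × 19
168 = 2^3 × 3 × 7
280 = 2^3 × 5 × 7
gcd(152, 168, 280) = 2^3 = 8.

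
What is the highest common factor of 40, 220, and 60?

40 = 2^3 × 5
220 = 2^2 × 5 × 11
60 = 2^2 × 3 × 5
gcd(40, 220, 60) = 2^2 × 5 = 20.

20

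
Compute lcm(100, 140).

700

100 = 2^2 × 5^2
140 = 2^2 × 5 × 7
LCM(100, 140) = 2^2 × 5^2 × 7 = 700.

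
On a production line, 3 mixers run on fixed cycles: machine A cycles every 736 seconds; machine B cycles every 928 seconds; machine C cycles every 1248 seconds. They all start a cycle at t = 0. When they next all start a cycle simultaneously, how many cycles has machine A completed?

All finish a whole number of cycles simultaneously at t = LCM of the periods.
736 = 2^5 × 23
928 = 2^5 × 29
1248 = 2^5 × 3 × 13
LCM(736, 928, 1248) = 2^5 × 3 × 13 × 23 × 29 = 832416.
Cycles for period 736: 832416 / 736 = 1131.

1131 cycles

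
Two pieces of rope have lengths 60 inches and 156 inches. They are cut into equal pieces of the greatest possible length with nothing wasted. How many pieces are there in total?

Piece length = gcd(60, 156).
60 = 2^2 × 3 × 5
156 = 2^2 × 3 × 13
gcd(60, 156) = 2^2 × 3 = 12.
Total pieces = 60/12 + 156/12 = 5 + 13 = 18.

18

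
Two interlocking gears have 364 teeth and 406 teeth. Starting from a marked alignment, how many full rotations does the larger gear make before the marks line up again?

They are all back at their starting positions together after one LCM of the periods.
364 = 2^2 × 7 × 13
406 = 2 × 7 × 29
LCM(364, 406) = 2^2 × 7 × 13 × 29 = 10556.
Rotations for period 406: 10556 / 406 = 26.

26 rotations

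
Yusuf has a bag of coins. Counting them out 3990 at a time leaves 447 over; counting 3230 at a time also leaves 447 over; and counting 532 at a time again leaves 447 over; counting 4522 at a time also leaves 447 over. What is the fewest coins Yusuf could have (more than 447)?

136107

N − 447 must be a common multiple of 3990, 3230, 532, and 4522.
3990 = 2 × 3 × 5 × 7 × 19
3230 = 2 × 5 × 17 × 19
532 = 2^2 × 7 × 19
4522 = 2 × 7 × 17 × 19
LCM(3990, 3230, 532, 4522) = 2^2 × 3 × 5 × 7 × 17 × 19 = 135660.
Smallest N > 447 is LCM + 447 = 135660 + 447 = 136107.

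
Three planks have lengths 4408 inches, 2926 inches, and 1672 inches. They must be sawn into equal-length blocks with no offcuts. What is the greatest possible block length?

38 inches

This is the greatest common divisor of 4408, 2926, and 1672.
4408 = 2^3 × 19 × 29
2926 = 2 × 7 × 11 × 19
1672 = 2^3 × 11 × 19
gcd(4408, 2926, 1672) = 2 × 19 = 38.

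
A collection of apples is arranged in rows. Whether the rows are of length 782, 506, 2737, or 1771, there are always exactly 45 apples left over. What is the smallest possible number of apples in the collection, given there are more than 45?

N − 45 must be a common multiple of 782, 506, 2737, and 1771.
782 = 2 × 17 × 23
506 = 2 × 11 × 23
2737 = 7 × 17 × 23
1771 = 7 × 11 × 23
LCM(782, 506, 2737, 1771) = 2 × 7 × 11 × 17 × 23 = 60214.
Smallest N > 45 is LCM + 45 = 60214 + 45 = 60259.

60259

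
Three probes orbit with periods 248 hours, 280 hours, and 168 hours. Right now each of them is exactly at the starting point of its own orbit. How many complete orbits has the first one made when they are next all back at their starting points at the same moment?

All finish a whole number of cycles simultaneously at t = LCM of the periods.
248 = 2^3 × 31
280 = 2^3 × 5 × 7
168 = 2^3 × 3 × 7
LCM(248, 280, 168) = 2^3 × 3 × 5 × 7 × 31 = 26040.
Orbits for period 248: 26040 / 248 = 105.

105 orbits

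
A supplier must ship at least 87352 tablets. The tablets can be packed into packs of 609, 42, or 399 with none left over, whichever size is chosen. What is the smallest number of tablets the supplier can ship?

The number of tablets must be a common multiple of 609, 42, and 399, so a multiple of their LCM.
609 = 3 × 7 × 29
42 = 2 × 3 × 7
399 = 3 × 7 × 19
LCM(609, 42, 399) = 2 × 3 × 7 × 19 × 29 = 23142.
Smallest multiple of 23142 that is ≥ 87352: ⌈87352/23142⌉ × 23142 = 4 × 23142 = 92568.

92568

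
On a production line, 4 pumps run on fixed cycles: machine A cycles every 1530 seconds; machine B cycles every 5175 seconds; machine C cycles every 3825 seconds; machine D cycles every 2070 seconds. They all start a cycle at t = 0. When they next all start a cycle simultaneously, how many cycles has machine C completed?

46 cycles

They are all back at their starting positions together after one LCM of the periods.
1530 = 2 × 3^2 × 5 × 17
5175 = 3^2 × 5^2 × 23
3825 = 3^2 × 5^2 × 17
2070 = 2 × 3^2 × 5 × 23
LCM(1530, 5175, 3825, 2070) = 2 × 3^2 × 5^2 × 17 × 23 = 175950.
Cycles for period 3825: 175950 / 3825 = 46.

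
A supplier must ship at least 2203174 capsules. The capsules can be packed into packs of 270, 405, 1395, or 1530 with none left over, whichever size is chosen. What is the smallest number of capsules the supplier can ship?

The number of capsules must be a common multiple of 270, 405, 1395, and 1530, so a multiple of their LCM.
270 = 2 × 3^3 × 5
405 = 3^4 × 5
1395 = 3^2 × 5 × 31
1530 = 2 × 3^2 × 5 × 17
LCM(270, 405, 1395, 1530) = 2 × 3^4 × 5 × 17 × 31 = 426870.
Smallest multiple of 426870 that is ≥ 2203174: ⌈2203174/426870⌉ × 426870 = 6 × 426870 = 2561220.

2561220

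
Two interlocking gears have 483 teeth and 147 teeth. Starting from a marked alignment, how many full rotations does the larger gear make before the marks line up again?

The first common completion time is the LCM of the periods.
483 = 3 × 7 × 23
147 = 3 × 7^2
LCM(483, 147) = 3 × 7^2 × 23 = 3381.
Rotations for period 483: 3381 / 483 = 7.

7 rotations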